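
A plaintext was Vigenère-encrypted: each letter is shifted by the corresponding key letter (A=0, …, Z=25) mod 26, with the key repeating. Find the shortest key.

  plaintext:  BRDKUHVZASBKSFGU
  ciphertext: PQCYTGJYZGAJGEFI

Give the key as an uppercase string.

  i= 0: P-B = 14 → O
  i= 1: Q-R = 25 → Z
  i= 2: C-D = 25 → Z
  i= 3: Y-K = 14 → O
  i= 4: T-U = 25 → Z
  i= 5: G-H = 25 → Z
  i= 6: J-V = 14 → O
  i= 7: Y-Z = 25 → Z
  i= 8: Z-A = 25 → Z
  i= 9: G-S = 14 → O
  i=10: A-B = 25 → Z
  i=11: J-K = 25 → Z
  i=12: G-S = 14 → O
  i=13: E-F = 25 → Z
  i=14: F-G = 25 → Z
  i=15: I-U = 14 → O
  shifts repeat with period 3: OZZ

OZZ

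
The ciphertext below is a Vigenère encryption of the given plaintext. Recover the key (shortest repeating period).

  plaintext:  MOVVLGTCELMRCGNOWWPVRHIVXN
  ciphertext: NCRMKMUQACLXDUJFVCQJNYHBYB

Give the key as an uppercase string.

  i= 0: N-M =  1 → B
  i= 1: C-O = 14 → O
  i= 2: R-V = 22 → W
  i= 3: M-V = 17 → R
  i= 4: K-L = 25 → Z
  i= 5: M-G =  6 → G
  i= 6: U-T =  1 → B
  i= 7: Q-C = 14 → O
  i= 8: A-E = 22 → W
  i= 9: C-L = 17 → R
  i=10: L-M = 25 → Z
  i=11: X-R =  6 → G
  i=12: D-C =  1 → B
  i=13: U-G = 14 → O
  i=14: J-N = 22 → W
  i=15: F-O = 17 → R
  i=16: V-W = 25 → Z
  i=17: C-W =  6 → G
  i=18: Q-P =  1 → B
  i=19: J-V = 14 → O
  i=20: N-R = 22 → W
  i=21: Y-H = 17 → R
  i=22: H-I = 25 → Z
  i=23: B-V =  6 → G
  i=24: Y-X =  1 → B
  i=25: B-N = 14 → O
  shifts repeat with period 6: BOWRZG

BOWRZG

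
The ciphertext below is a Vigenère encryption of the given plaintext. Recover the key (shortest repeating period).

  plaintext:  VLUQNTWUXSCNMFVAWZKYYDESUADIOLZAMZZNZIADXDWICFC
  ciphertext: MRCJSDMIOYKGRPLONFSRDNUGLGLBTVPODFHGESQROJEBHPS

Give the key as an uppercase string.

  i= 0: M-V = 17 → R
  i= 1: R-L =  6 → G
  i= 2: C-U =  8 → I
  i= 3: J-Q = 19 → T
  i= 4: S-N =  5 → F
  i= 5: D-T = 10 → K
  i= 6: M-W = 16 → Q
  i= 7: I-U = 14 → O
  i= 8: O-X = 17 → R
  i= 9: Y-S =  6 → G
  i=10: K-C =  8 → I
  i=11: G-N = 19 → T
  i=12: R-M =  5 → F
  i=13: P-F = 10 → K
  i=14: L-V = 16 → Q
  i=15: O-A = 14 → O
  i=16: N-W = 17 → R
  i=17: F-Z =  6 → G
  i=18: S-K =  8 → I
  i=19: R-Y = 19 → T
  i=20: D-Y =  5 → F
  i=21: N-D = 10 → K
  i=22: U-E = 16 → Q
  i=23: G-S = 14 → O
  i=24: L-U = 17 → R
  i=25: G-A =  6 → G
  i=26: L-D =  8 → I
  i=27: B-I = 19 → T
  i=28: T-O =  5 → F
  i=29: V-L = 10 → K
  i=30: P-Z = 16 → Q
  i=31: O-A = 14 → O
  i=32: D-M = 17 → R
  i=33: F-Z =  6 → G
  i=34: H-Z =  8 → I
  i=35: G-N = 19 → T
  i=36: E-Z =  5 → F
  i=37: S-I = 10 → K
  i=38: Q-A = 16 → Q
  i=39: R-D = 14 → O
  i=40: O-X = 17 → R
  i=41: J-D =  6 → G
  i=42: E-W =  8 → I
  i=43: B-I = 19 → T
  i=44: H-C =  5 → F
  i=45: P-F = 10 → K
  i=46: S-C = 16 → Q
  shifts repeat with period 8: RGITFKQO

RGITFKQO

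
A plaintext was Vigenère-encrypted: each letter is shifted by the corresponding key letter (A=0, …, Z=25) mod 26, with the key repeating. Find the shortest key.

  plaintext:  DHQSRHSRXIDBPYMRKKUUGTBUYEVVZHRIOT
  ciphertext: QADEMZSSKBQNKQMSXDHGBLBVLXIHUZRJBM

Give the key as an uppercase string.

  i= 0: Q-D = 13 → N
  i= 1: A-H = 19 → T
  i= 2: D-Q = 13 → N
  i= 3: E-S = 12 → M
  i= 4: M-R = 21 → V
  i= 5: Z-H = 18 → S
  i= 6: S-S =  0 → A
  i= 7: S-R =  1 → B
  i= 8: K-X = 13 → N
  i= 9: B-I = 19 → T
  i=10: Q-D = 13 → N
  i=11: N-B = 12 → M
  i=12: K-P = 21 → V
  i=13: Q-Y = 18 → S
  i=14: M-M =  0 → A
  i=15: S-R =  1 → B
  i=16: X-K = 13 → N
  i=17: D-K = 19 → T
  i=18: H-U = 13 → N
  i=19: G-U = 12 → M
  i=20: B-G = 21 → V
  i=21: L-T = 18 → S
  i=22: B-B =  0 → A
  i=23: V-U =  1 → B
  i=24: L-Y = 13 → N
  i=25: X-E = 19 → T
  i=26: I-V = 13 → N
  i=27: H-V = 12 → M
  i=28: U-Z = 21 → V
  i=29: Z-H = 18 → S
  i=30: R-R =  0 → A
  i=31: J-I =  1 → B
  i=32: B-O = 13 → N
  i=33: M-T = 19 → T
  shifts repeat with period 8: NTNMVSAB

NTNMVSAB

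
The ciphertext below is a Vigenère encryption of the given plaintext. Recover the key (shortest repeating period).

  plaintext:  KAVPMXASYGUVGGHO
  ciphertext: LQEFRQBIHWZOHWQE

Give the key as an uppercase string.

BQJQFT

  i= 0: L-K =  1 → B
  i= 1: Q-A = 16 → Q
  i= 2: E-V =  9 → J
  i= 3: F-P = 16 → Q
  i= 4: R-M =  5 → F
  i= 5: Q-X = 19 → T
  i= 6: B-A =  1 → B
  i= 7: I-S = 16 → Q
  i= 8: H-Y =  9 → J
  i= 9: W-G = 16 → Q
  i=10: Z-U =  5 → F
  i=11: O-V = 19 → T
  i=12: H-G =  1 → B
  i=13: W-G = 16 → Q
  i=14: Q-H =  9 → J
  i=15: E-O = 16 → Q
  shifts repeat with period 6: BQJQFT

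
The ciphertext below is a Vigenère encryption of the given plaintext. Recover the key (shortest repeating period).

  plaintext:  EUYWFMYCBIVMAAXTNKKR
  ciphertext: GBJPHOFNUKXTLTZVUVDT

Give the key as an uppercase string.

CHLTC

  i= 0: G-E =  2 → C
  i= 1: B-U =  7 → H
  i= 2: J-Y = 11 → L
  i= 3: P-W = 19 → T
  i= 4: H-F =  2 → C
  i= 5: O-M =  2 → C
  i= 6: F-Y =  7 → H
  i= 7: N-C = 11 → L
  i= 8: U-B = 19 → T
  i= 9: K-I =  2 → C
  i=10: X-V =  2 → C
  i=11: T-M =  7 → H
  i=12: L-A = 11 → L
  i=13: T-A = 19 → T
  i=14: Z-X =  2 → C
  i=15: V-T =  2 → C
  i=16: U-N =  7 → H
  i=17: V-K = 11 → L
  i=18: D-K = 19 → T
  i=19: T-R =  2 → C
  shifts repeat with period 5: CHLTC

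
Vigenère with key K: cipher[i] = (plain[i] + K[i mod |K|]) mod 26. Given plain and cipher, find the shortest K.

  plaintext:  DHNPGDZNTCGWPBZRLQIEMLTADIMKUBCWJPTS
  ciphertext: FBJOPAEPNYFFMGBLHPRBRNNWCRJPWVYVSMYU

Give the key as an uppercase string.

CUWZJXF

  i= 0: F-D =  2 → C
  i= 1: B-H = 20 → U
  i= 2: J-N = 22 → W
  i= 3: O-P = 25 → Z
  i= 4: P-G =  9 → J
  i= 5: A-D = 23 → X
  i= 6: E-Z =  5 → F
  i= 7: P-N =  2 → C
  i= 8: N-T = 20 → U
  i= 9: Y-C = 22 → W
  i=10: F-G = 25 → Z
  i=11: F-W =  9 → J
  i=12: M-P = 23 → X
  i=13: G-B =  5 → F
  i=14: B-Z =  2 → C
  i=15: L-R = 20 → U
  i=16: H-L = 22 → W
  i=17: P-Q = 25 → Z
  i=18: R-I =  9 → J
  i=19: B-E = 23 → X
  i=20: R-M =  5 → F
  i=21: N-L =  2 → C
  i=22: N-T = 20 → U
  i=23: W-A = 22 → W
  i=24: C-D = 25 → Z
  i=25: R-I =  9 → J
  i=26: J-M = 23 → X
  i=27: P-K =  5 → F
  i=28: W-U =  2 → C
  i=29: V-B = 20 → U
  i=30: Y-C = 22 → W
  i=31: V-W = 25 → Z
  i=32: S-J =  9 → J
  i=33: M-P = 23 → X
  i=34: Y-T =  5 → F
  i=35: U-S =  2 → C
  shifts repeat with period 7: CUWZJXF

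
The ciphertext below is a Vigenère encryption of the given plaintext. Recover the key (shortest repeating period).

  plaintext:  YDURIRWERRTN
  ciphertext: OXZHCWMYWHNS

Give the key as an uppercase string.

QUF

  i= 0: O-Y = 16 → Q
  i= 1: X-D = 20 → U
  i= 2: Z-U =  5 → F
  i= 3: H-R = 16 → Q
  i= 4: C-I = 20 → U
  i= 5: W-R =  5 → F
  i= 6: M-W = 16 → Q
  i= 7: Y-E = 20 → U
  i= 8: W-R =  5 → F
  i= 9: H-R = 16 → Q
  i=10: N-T = 20 → U
  i=11: S-N =  5 → F
  shifts repeat with period 3: QUF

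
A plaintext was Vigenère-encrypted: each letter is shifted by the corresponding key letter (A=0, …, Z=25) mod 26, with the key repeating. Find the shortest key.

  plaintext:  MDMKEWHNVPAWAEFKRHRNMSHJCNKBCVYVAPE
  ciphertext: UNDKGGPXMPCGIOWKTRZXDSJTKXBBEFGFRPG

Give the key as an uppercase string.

  i= 0: U-M =  8 → I
  i= 1: N-D = 10 → K
  i= 2: D-M = 17 → R
  i= 3: K-K =  0 → A
  i= 4: G-E =  2 → C
  i= 5: G-W = 10 → K
  i= 6: P-H =  8 → I
  i= 7: X-N = 10 → K
  i= 8: M-V = 17 → R
  i= 9: P-P =  0 → A
  i=10: C-A =  2 → C
  i=11: G-W = 10 → K
  i=12: I-A =  8 → I
  i=13: O-E = 10 → K
  i=14: W-F = 17 → R
  i=15: K-K =  0 → A
  i=16: T-R =  2 → C
  i=17: R-H = 10 → K
  i=18: Z-R =  8 → I
  i=19: X-N = 10 → K
  i=20: D-M = 17 → R
  i=21: S-S =  0 → A
  i=22: J-H =  2 → C
  i=23: T-J = 10 → K
  i=24: K-C =  8 → I
  i=25: X-N = 10 → K
  i=26: B-K = 17 → R
  i=27: B-B =  0 → A
  i=28: E-C =  2 → C
  i=29: F-V = 10 → K
  i=30: G-Y =  8 → I
  i=31: F-V = 10 → K
  i=32: R-A = 17 → R
  i=33: P-P =  0 → A
  i=34: G-E =  2 → C
  shifts repeat with period 6: IKRACK

IKRACK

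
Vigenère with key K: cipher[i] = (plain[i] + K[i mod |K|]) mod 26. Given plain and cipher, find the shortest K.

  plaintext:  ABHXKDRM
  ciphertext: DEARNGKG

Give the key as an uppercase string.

  i= 0: D-A =  3 → D
  i= 1: E-B =  3 → D
  i= 2: A-H = 19 → T
  i= 3: R-X = 20 → U
  i= 4: N-K =  3 → D
  i= 5: G-D =  3 → D
  i= 6: K-R = 19 → T
  i= 7: G-M = 20 → U
  shifts repeat with period 4: DDTU

DDTU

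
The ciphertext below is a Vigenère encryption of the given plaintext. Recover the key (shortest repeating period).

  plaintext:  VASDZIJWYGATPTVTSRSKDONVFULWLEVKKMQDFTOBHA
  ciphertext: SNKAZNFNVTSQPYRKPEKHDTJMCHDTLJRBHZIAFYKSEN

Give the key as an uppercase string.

XNSXAFWR

  i= 0: S-V = 23 → X
  i= 1: N-A = 13 → N
  i= 2: K-S = 18 → S
  i= 3: A-D = 23 → X
  i= 4: Z-Z =  0 → A
  i= 5: N-I =  5 → F
  i= 6: F-J = 22 → W
  i= 7: N-W = 17 → R
  i= 8: V-Y = 23 → X
  i= 9: T-G = 13 → N
  i=10: S-A = 18 → S
  i=11: Q-T = 23 → X
  i=12: P-P =  0 → A
  i=13: Y-T =  5 → F
  i=14: R-V = 22 → W
  i=15: K-T = 17 → R
  i=16: P-S = 23 → X
  i=17: E-R = 13 → N
  i=18: K-S = 18 → S
  i=19: H-K = 23 → X
  i=20: D-D =  0 → A
  i=21: T-O =  5 → F
  i=22: J-N = 22 → W
  i=23: M-V = 17 → R
  i=24: C-F = 23 → X
  i=25: H-U = 13 → N
  i=26: D-L = 18 → S
  i=27: T-W = 23 → X
  i=28: L-L =  0 → A
  i=29: J-E =  5 → F
  i=30: R-V = 22 → W
  i=31: B-K = 17 → R
  i=32: H-K = 23 → X
  i=33: Z-M = 13 → N
  i=34: I-Q = 18 → S
  i=35: A-D = 23 → X
  i=36: F-F =  0 → A
  i=37: Y-T =  5 → F
  i=38: K-O = 22 → W
  i=39: S-B = 17 → R
  i=40: E-H = 23 → X
  i=41: N-A = 13 → N
  shifts repeat with period 8: XNSXAFWR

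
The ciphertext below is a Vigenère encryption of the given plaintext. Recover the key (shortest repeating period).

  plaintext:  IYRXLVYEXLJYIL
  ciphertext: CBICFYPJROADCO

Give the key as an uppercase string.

UDRF

  i= 0: C-I = 20 → U
  i= 1: B-Y =  3 → D
  i= 2: I-R = 17 → R
  i= 3: C-X =  5 → F
  i= 4: F-L = 20 → U
  i= 5: Y-V =  3 → D
  i= 6: P-Y = 17 → R
  i= 7: J-E =  5 → F
  i= 8: R-X = 20 → U
  i= 9: O-L =  3 → D
  i=10: A-J = 17 → R
  i=11: D-Y =  5 → F
  i=12: C-I = 20 → U
  i=13: O-L =  3 → D
  shifts repeat with period 4: UDRF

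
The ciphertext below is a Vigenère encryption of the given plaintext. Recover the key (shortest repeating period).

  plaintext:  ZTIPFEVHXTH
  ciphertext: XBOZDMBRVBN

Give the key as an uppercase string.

  i= 0: X-Z = 24 → Y
  i= 1: B-T =  8 → I
  i= 2: O-I =  6 → G
  i= 3: Z-P = 10 → K
  i= 4: D-F = 24 → Y
  i= 5: M-E =  8 → I
  i= 6: B-V =  6 → G
  i= 7: R-H = 10 → K
  i= 8: V-X = 24 → Y
  i= 9: B-T =  8 → I
  i=10: N-H =  6 → G
  shifts repeat with period 4: YIGK

YIGK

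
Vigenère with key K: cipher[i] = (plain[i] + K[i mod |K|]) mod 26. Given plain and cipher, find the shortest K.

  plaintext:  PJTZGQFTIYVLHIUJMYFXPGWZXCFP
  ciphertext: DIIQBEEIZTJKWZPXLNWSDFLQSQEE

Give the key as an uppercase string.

OZPRV

  i= 0: D-P = 14 → O
  i= 1: I-J = 25 → Z
  i= 2: I-T = 15 → P
  i= 3: Q-Z = 17 → R
  i= 4: B-G = 21 → V
  i= 5: E-Q = 14 → O
  i= 6: E-F = 25 → Z
  i= 7: I-T = 15 → P
  i= 8: Z-I = 17 → R
  i= 9: T-Y = 21 → V
  i=10: J-V = 14 → O
  i=11: K-L = 25 → Z
  i=12: W-H = 15 → P
  i=13: Z-I = 17 → R
  i=14: P-U = 21 → V
  i=15: X-J = 14 → O
  i=16: L-M = 25 → Z
  i=17: N-Y = 15 → P
  i=18: W-F = 17 → R
  i=19: S-X = 21 → V
  i=20: D-P = 14 → O
  i=21: F-G = 25 → Z
  i=22: L-W = 15 → P
  i=23: Q-Z = 17 → R
  i=24: S-X = 21 → V
  i=25: Q-C = 14 → O
  i=26: E-F = 25 → Z
  i=27: E-P = 15 → P
  shifts repeat with period 5: OZPRV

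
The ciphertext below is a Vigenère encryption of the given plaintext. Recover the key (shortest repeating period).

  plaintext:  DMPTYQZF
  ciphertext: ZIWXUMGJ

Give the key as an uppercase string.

WWHE

  i= 0: Z-D = 22 → W
  i= 1: I-M = 22 → W
  i= 2: W-P =  7 → H
  i= 3: X-T =  4 → E
  i= 4: U-Y = 22 → W
  i= 5: M-Q = 22 → W
  i= 6: G-Z =  7 → H
  i= 7: J-F =  4 → E
  shifts repeat with period 4: WWHE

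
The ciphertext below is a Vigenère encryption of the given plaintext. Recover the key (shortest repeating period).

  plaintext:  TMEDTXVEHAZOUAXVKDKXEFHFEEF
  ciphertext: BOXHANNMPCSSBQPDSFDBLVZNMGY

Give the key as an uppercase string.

ICTEHQSI

  i= 0: B-T =  8 → I
  i= 1: O-M =  2 → C
  i= 2: X-E = 19 → T
  i= 3: H-D =  4 → E
  i= 4: A-T =  7 → H
  i= 5: N-X = 16 → Q
  i= 6: N-V = 18 → S
  i= 7: M-E =  8 → I
  i= 8: P-H =  8 → I
  i= 9: C-A =  2 → C
  i=10: S-Z = 19 → T
  i=11: S-O =  4 → E
  i=12: B-U =  7 → H
  i=13: Q-A = 16 → Q
  i=14: P-X = 18 → S
  i=15: D-V =  8 → I
  i=16: S-K =  8 → I
  i=17: F-D =  2 → C
  i=18: D-K = 19 → T
  i=19: B-X =  4 → E
  i=20: L-E =  7 → H
  i=21: V-F = 16 → Q
  i=22: Z-H = 18 → S
  i=23: N-F =  8 → I
  i=24: M-E =  8 → I
  i=25: G-E =  2 → C
  i=26: Y-F = 19 → T
  shifts repeat with period 8: ICTEHQSI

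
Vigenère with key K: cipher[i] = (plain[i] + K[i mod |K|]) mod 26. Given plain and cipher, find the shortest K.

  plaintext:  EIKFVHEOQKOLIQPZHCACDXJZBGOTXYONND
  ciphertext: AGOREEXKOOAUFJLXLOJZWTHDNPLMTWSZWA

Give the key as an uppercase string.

  i= 0: A-E = 22 → W
  i= 1: G-I = 24 → Y
  i= 2: O-K =  4 → E
  i= 3: R-F = 12 → M
  i= 4: E-V =  9 → J
  i= 5: E-H = 23 → X
  i= 6: X-E = 19 → T
  i= 7: K-O = 22 → W
  i= 8: O-Q = 24 → Y
  i= 9: O-K =  4 → E
  i=10: A-O = 12 → M
  i=11: U-L =  9 → J
  i=12: F-I = 23 → X
  i=13: J-Q = 19 → T
  i=14: L-P = 22 → W
  i=15: X-Z = 24 → Y
  i=16: L-H =  4 → E
  i=17: O-C = 12 → M
  i=18: J-A =  9 → J
  i=19: Z-C = 23 → X
  i=20: W-D = 19 → T
  i=21: T-X = 22 → W
  i=22: H-J = 24 → Y
  i=23: D-Z =  4 → E
  i=24: N-B = 12 → M
  i=25: P-G =  9 → J
  i=26: L-O = 23 → X
  i=27: M-T = 19 → T
  i=28: T-X = 22 → W
  i=29: W-Y = 24 → Y
  i=30: S-O =  4 → E
  i=31: Z-N = 12 → M
  i=32: W-N =  9 → J
  i=33: A-D = 23 → X
  shifts repeat with period 7: WYEMJXT

WYEMJXT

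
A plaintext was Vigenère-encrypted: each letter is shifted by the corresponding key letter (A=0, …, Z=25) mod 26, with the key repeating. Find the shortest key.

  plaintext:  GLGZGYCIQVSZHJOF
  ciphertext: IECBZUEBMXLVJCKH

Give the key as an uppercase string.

CTW

  i= 0: I-G =  2 → C
  i= 1: E-L = 19 → T
  i= 2: C-G = 22 → W
  i= 3: B-Z =  2 → C
  i= 4: Z-G = 19 → T
  i= 5: U-Y = 22 → W
  i= 6: E-C =  2 → C
  i= 7: B-I = 19 → T
  i= 8: M-Q = 22 → W
  i= 9: X-V =  2 → C
  i=10: L-S = 19 → T
  i=11: V-Z = 22 → W
  i=12: J-H =  2 → C
  i=13: C-J = 19 → T
  i=14: K-O = 22 → W
  i=15: H-F =  2 → C
  shifts repeat with period 3: CTW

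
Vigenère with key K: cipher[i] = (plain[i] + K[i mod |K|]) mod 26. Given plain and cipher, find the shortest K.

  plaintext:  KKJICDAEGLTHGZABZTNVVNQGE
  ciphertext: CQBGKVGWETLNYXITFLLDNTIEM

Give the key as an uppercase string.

  i= 0: C-K = 18 → S
  i= 1: Q-K =  6 → G
  i= 2: B-J = 18 → S
  i= 3: G-I = 24 → Y
  i= 4: K-C =  8 → I
  i= 5: V-D = 18 → S
  i= 6: G-A =  6 → G
  i= 7: W-E = 18 → S
  i= 8: E-G = 24 → Y
  i= 9: T-L =  8 → I
  i=10: L-T = 18 → S
  i=11: N-H =  6 → G
  i=12: Y-G = 18 → S
  i=13: X-Z = 24 → Y
  i=14: I-A =  8 → I
  i=15: T-B = 18 → S
  i=16: F-Z =  6 → G
  i=17: L-T = 18 → S
  i=18: L-N = 24 → Y
  i=19: D-V =  8 → I
  i=20: N-V = 18 → S
  i=21: T-N =  6 → G
  i=22: I-Q = 18 → S
  i=23: E-G = 24 → Y
  i=24: M-E =  8 → I
  shifts repeat with period 5: SGSYI

SGSYI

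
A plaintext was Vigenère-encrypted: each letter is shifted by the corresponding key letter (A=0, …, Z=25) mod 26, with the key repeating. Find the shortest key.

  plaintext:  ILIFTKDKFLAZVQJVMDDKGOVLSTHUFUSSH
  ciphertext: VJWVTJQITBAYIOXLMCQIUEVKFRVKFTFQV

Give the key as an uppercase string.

  i= 0: V-I = 13 → N
  i= 1: J-L = 24 → Y
  i= 2: W-I = 14 → O
  i= 3: V-F = 16 → Q
  i= 4: T-T =  0 → A
  i= 5: J-K = 25 → Z
  i= 6: Q-D = 13 → N
  i= 7: I-K = 24 → Y
  i= 8: T-F = 14 → O
  i= 9: B-L = 16 → Q
  i=10: A-A =  0 → A
  i=11: Y-Z = 25 → Z
  i=12: I-V = 13 → N
  i=13: O-Q = 24 → Y
  i=14: X-J = 14 → O
  i=15: L-V = 16 → Q
  i=16: M-M =  0 → A
  i=17: C-D = 25 → Z
  i=18: Q-D = 13 → N
  i=19: I-K = 24 → Y
  i=20: U-G = 14 → O
  i=21: E-O = 16 → Q
  i=22: V-V =  0 → A
  i=23: K-L = 25 → Z
  i=24: F-S = 13 → N
  i=25: R-T = 24 → Y
  i=26: V-H = 14 → O
  i=27: K-U = 16 → Q
  i=28: F-F =  0 → A
  i=29: T-U = 25 → Z
  i=30: F-S = 13 → N
  i=31: Q-S = 24 → Y
  i=32: V-H = 14 → O
  shifts repeat with period 6: NYOQAZ

NYOQAZ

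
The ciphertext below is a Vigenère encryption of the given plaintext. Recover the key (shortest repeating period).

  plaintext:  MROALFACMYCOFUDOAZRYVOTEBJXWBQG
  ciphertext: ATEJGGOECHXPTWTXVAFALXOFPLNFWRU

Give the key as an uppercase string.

  i= 0: A-M = 14 → O
  i= 1: T-R =  2 → C
  i= 2: E-O = 16 → Q
  i= 3: J-A =  9 → J
  i= 4: G-L = 21 → V
  i= 5: G-F =  1 → B
  i= 6: O-A = 14 → O
  i= 7: E-C =  2 → C
  i= 8: C-M = 16 → Q
  i= 9: H-Y =  9 → J
  i=10: X-C = 21 → V
  i=11: P-O =  1 → B
  i=12: T-F = 14 → O
  i=13: W-U =  2 → C
  i=14: T-D = 16 → Q
  i=15: X-O =  9 → J
  i=16: V-A = 21 → V
  i=17: A-Z =  1 → B
  i=18: F-R = 14 → O
  i=19: A-Y =  2 → C
  i=20: L-V = 16 → Q
  i=21: X-O =  9 → J
  i=22: O-T = 21 → V
  i=23: F-E =  1 → B
  i=24: P-B = 14 → O
  i=25: L-J =  2 → C
  i=26: N-X = 16 → Q
  i=27: F-W =  9 → J
  i=28: W-B = 21 → V
  i=29: R-Q =  1 → B
  i=30: U-G = 14 → O
  shifts repeat with period 6: OCQJVB

OCQJVB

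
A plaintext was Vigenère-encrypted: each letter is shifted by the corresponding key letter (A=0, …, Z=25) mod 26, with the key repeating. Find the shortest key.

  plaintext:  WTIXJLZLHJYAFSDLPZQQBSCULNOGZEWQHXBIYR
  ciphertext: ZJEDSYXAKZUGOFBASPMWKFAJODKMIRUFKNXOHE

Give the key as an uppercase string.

  i= 0: Z-W =  3 → D
  i= 1: J-T = 16 → Q
  i= 2: E-I = 22 → W
  i= 3: D-X =  6 → G
  i= 4: S-J =  9 → J
  i= 5: Y-L = 13 → N
  i= 6: X-Z = 24 → Y
  i= 7: A-L = 15 → P
  i= 8: K-H =  3 → D
  i= 9: Z-J = 16 → Q
  i=10: U-Y = 22 → W
  i=11: G-A =  6 → G
  i=12: O-F =  9 → J
  i=13: F-S = 13 → N
  i=14: B-D = 24 → Y
  i=15: A-L = 15 → P
  i=16: S-P =  3 → D
  i=17: P-Z = 16 → Q
  i=18: M-Q = 22 → W
  i=19: W-Q =  6 → G
  i=20: K-B =  9 → J
  i=21: F-S = 13 → N
  i=22: A-C = 24 → Y
  i=23: J-U = 15 → P
  i=24: O-L =  3 → D
  i=25: D-N = 16 → Q
  i=26: K-O = 22 → W
  i=27: M-G =  6 → G
  i=28: I-Z =  9 → J
  i=29: R-E = 13 → N
  i=30: U-W = 24 → Y
  i=31: F-Q = 15 → P
  i=32: K-H =  3 → D
  i=33: N-X = 16 → Q
  i=34: X-B = 22 → W
  i=35: O-I =  6 → G
  i=36: H-Y =  9 → J
  i=37: E-R = 13 → N
  shifts repeat with period 8: DQWGJNYP

DQWGJNYP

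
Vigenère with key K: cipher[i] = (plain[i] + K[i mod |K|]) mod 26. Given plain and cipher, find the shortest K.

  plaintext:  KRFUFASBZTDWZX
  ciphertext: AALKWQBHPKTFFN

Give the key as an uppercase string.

QJGQR

  i= 0: A-K = 16 → Q
  i= 1: A-R =  9 → J
  i= 2: L-F =  6 → G
  i= 3: K-U = 16 → Q
  i= 4: W-F = 17 → R
  i= 5: Q-A = 16 → Q
  i= 6: B-S =  9 → J
  i= 7: H-B =  6 → G
  i= 8: P-Z = 16 → Q
  i= 9: K-T = 17 → R
  i=10: T-D = 16 → Q
  i=11: F-W =  9 → J
  i=12: F-Z =  6 → G
  i=13: N-X = 16 → Q
  shifts repeat with period 5: QJGQR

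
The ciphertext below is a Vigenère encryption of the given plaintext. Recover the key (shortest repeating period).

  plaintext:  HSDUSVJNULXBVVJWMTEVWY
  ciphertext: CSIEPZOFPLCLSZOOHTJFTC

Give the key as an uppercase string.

VAFKXEFS

  i= 0: C-H = 21 → V
  i= 1: S-S =  0 → A
  i= 2: I-D =  5 → F
  i= 3: E-U = 10 → K
  i= 4: P-S = 23 → X
  i= 5: Z-V =  4 → E
  i= 6: O-J =  5 → F
  i= 7: F-N = 18 → S
  i= 8: P-U = 21 → V
  i= 9: L-L =  0 → A
  i=10: C-X =  5 → F
  i=11: L-B = 10 → K
  i=12: S-V = 23 → X
  i=13: Z-V =  4 → E
  i=14: O-J =  5 → F
  i=15: O-W = 18 → S
  i=16: H-M = 21 → V
  i=17: T-T =  0 → A
  i=18: J-E =  5 → F
  i=19: F-V = 10 → K
  i=20: T-W = 23 → X
  i=21: C-Y =  4 → E
  shifts repeat with period 8: VAFKXEFS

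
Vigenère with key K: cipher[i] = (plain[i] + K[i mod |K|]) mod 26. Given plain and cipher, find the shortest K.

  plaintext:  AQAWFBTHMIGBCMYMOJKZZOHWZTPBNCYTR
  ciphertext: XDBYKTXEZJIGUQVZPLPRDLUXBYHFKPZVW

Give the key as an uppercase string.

XNBCFSE

  i= 0: X-A = 23 → X
  i= 1: D-Q = 13 → N
  i= 2: B-A =  1 → B
  i= 3: Y-W =  2 → C
  i= 4: K-F =  5 → F
  i= 5: T-B = 18 → S
  i= 6: X-T =  4 → E
  i= 7: E-H = 23 → X
  i= 8: Z-M = 13 → N
  i= 9: J-I =  1 → B
  i=10: I-G =  2 → C
  i=11: G-B =  5 → F
  i=12: U-C = 18 → S
  i=13: Q-M =  4 → E
  i=14: V-Y = 23 → X
  i=15: Z-M = 13 → N
  i=16: P-O =  1 → B
  i=17: L-J =  2 → C
  i=18: P-K =  5 → F
  i=19: R-Z = 18 → S
  i=20: D-Z =  4 → E
  i=21: L-O = 23 → X
  i=22: U-H = 13 → N
  i=23: X-W =  1 → B
  i=24: B-Z =  2 → C
  i=25: Y-T =  5 → F
  i=26: H-P = 18 → S
  i=27: F-B =  4 → E
  i=28: K-N = 23 → X
  i=29: P-C = 13 → N
  i=30: Z-Y =  1 → B
  i=31: V-T =  2 → C
  i=32: W-R =  5 → F
  shifts repeat with period 7: XNBCFSE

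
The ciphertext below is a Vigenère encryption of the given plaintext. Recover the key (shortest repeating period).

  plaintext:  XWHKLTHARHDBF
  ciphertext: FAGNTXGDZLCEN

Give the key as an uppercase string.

IEZD

  i= 0: F-X =  8 → I
  i= 1: A-W =  4 → E
  i= 2: G-H = 25 → Z
  i= 3: N-K =  3 → D
  i= 4: T-L =  8 → I
  i= 5: X-T =  4 → E
  i= 6: G-H = 25 → Z
  i= 7: D-A =  3 → D
  i= 8: Z-R =  8 → I
  i= 9: L-H =  4 → E
  i=10: C-D = 25 → Z
  i=11: E-B =  3 → D
  i=12: N-F =  8 → I
  shifts repeat with period 4: IEZD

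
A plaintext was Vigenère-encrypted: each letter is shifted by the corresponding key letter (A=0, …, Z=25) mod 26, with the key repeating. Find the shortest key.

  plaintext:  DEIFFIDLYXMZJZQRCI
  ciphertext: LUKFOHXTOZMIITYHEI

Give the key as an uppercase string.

IQCAJZU

  i= 0: L-D =  8 → I
  i= 1: U-E = 16 → Q
  i= 2: K-I =  2 → C
  i= 3: F-F =  0 → A
  i= 4: O-F =  9 → J
  i= 5: H-I = 25 → Z
  i= 6: X-D = 20 → U
  i= 7: T-L =  8 → I
  i= 8: O-Y = 16 → Q
  i= 9: Z-X =  2 → C
  i=10: M-M =  0 → A
  i=11: I-Z =  9 → J
  i=12: I-J = 25 → Z
  i=13: T-Z = 20 → U
  i=14: Y-Q =  8 → I
  i=15: H-R = 16 → Q
  i=16: E-C =  2 → C
  i=17: I-I =  0 → A
  shifts repeat with period 7: IQCAJZU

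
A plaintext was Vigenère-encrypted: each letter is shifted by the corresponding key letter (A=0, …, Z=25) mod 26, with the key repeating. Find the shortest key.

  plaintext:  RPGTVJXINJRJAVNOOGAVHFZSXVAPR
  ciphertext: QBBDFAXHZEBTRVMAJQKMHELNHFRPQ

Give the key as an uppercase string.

ZMVKKRA

  i= 0: Q-R = 25 → Z
  i= 1: B-P = 12 → M
  i= 2: B-G = 21 → V
  i= 3: D-T = 10 → K
  i= 4: F-V = 10 → K
  i= 5: A-J = 17 → R
  i= 6: X-X =  0 → A
  i= 7: H-I = 25 → Z
  i= 8: Z-N = 12 → M
  i= 9: E-J = 21 → V
  i=10: B-R = 10 → K
  i=11: T-J = 10 → K
  i=12: R-A = 17 → R
  i=13: V-V =  0 → A
  i=14: M-N = 25 → Z
  i=15: A-O = 12 → M
  i=16: J-O = 21 → V
  i=17: Q-G = 10 → K
  i=18: K-A = 10 → K
  i=19: M-V = 17 → R
  i=20: H-H =  0 → A
  i=21: E-F = 25 → Z
  i=22: L-Z = 12 → M
  i=23: N-S = 21 → V
  i=24: H-X = 10 → K
  i=25: F-V = 10 → K
  i=26: R-A = 17 → R
  i=27: P-P =  0 → A
  i=28: Q-R = 25 → Z
  shifts repeat with period 7: ZMVKKRA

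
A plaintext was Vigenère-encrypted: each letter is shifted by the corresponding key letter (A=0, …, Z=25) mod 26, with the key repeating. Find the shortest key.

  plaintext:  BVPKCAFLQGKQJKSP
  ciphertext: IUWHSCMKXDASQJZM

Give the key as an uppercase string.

HZHXQC

  i= 0: I-B =  7 → H
  i= 1: U-V = 25 → Z
  i= 2: W-P =  7 → H
  i= 3: H-K = 23 → X
  i= 4: S-C = 16 → Q
  i= 5: C-A =  2 → C
  i= 6: M-F =  7 → H
  i= 7: K-L = 25 → Z
  i= 8: X-Q =  7 → H
  i= 9: D-G = 23 → X
  i=10: A-K = 16 → Q
  i=11: S-Q =  2 → C
  i=12: Q-J =  7 → H
  i=13: J-K = 25 → Z
  i=14: Z-S =  7 → H
  i=15: M-P = 23 → X
  shifts repeat with period 6: HZHXQC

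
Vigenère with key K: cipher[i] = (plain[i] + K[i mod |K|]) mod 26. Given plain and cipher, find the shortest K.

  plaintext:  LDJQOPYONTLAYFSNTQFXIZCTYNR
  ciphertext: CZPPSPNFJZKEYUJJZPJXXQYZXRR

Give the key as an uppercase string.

  i= 0: C-L = 17 → R
  i= 1: Z-D = 22 → W
  i= 2: P-J =  6 → G
  i= 3: P-Q = 25 → Z
  i= 4: S-O =  4 → E
  i= 5: P-P =  0 → A
  i= 6: N-Y = 15 → P
  i= 7: F-O = 17 → R
  i= 8: J-N = 22 → W
  i= 9: Z-T =  6 → G
  i=10: K-L = 25 → Z
  i=11: E-A =  4 → E
  i=12: Y-Y =  0 → A
  i=13: U-F = 15 → P
  i=14: J-S = 17 → R
  i=15: J-N = 22 → W
  i=16: Z-T =  6 → G
  i=17: P-Q = 25 → Z
  i=18: J-F =  4 → E
  i=19: X-X =  0 → A
  i=20: X-I = 15 → P
  i=21: Q-Z = 17 → R
  i=22: Y-C = 22 → W
  i=23: Z-T =  6 → G
  i=24: X-Y = 25 → Z
  i=25: R-N =  4 → E
  i=26: R-R =  0 → A
  shifts repeat with period 7: RWGZEAP

RWGZEAP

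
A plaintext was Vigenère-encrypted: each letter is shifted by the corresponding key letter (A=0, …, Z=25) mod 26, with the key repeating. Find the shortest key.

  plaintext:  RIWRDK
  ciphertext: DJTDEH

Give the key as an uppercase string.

  i= 0: D-R = 12 → M
  i= 1: J-I =  1 → B
  i= 2: T-W = 23 → X
  i= 3: D-R = 12 → M
  i= 4: E-D =  1 → B
  i= 5: H-K = 23 → X
  shifts repeat with period 3: MBX

MBX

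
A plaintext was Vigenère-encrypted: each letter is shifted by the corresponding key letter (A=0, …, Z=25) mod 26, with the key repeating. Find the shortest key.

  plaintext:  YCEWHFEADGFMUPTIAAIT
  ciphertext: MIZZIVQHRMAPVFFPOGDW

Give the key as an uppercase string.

OGVDBQMH

  i= 0: M-Y = 14 → O
  i= 1: I-C =  6 → G
  i= 2: Z-E = 21 → V
  i= 3: Z-W =  3 → D
  i= 4: I-H =  1 → B
  i= 5: V-F = 16 → Q
  i= 6: Q-E = 12 → M
  i= 7: H-A =  7 → H
  i= 8: R-D = 14 → O
  i= 9: M-G =  6 → G
  i=10: A-F = 21 → V
  i=11: P-M =  3 → D
  i=12: V-U =  1 → B
  i=13: F-P = 16 → Q
  i=14: F-T = 12 → M
  i=15: P-I =  7 → H
  i=16: O-A = 14 → O
  i=17: G-A =  6 → G
  i=18: D-I = 21 → V
  i=19: W-T =  3 → D
  shifts repeat with period 8: OGVDBQMH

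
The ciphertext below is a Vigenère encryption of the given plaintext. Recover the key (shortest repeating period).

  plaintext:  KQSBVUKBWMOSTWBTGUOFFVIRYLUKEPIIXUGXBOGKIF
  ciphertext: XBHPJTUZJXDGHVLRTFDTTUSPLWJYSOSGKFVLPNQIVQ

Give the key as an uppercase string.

  i= 0: X-K = 13 → N
  i= 1: B-Q = 11 → L
  i= 2: H-S = 15 → P
  i= 3: P-B = 14 → O
  i= 4: J-V = 14 → O
  i= 5: T-U = 25 → Z
  i= 6: U-K = 10 → K
  i= 7: Z-B = 24 → Y
  i= 8: J-W = 13 → N
  i= 9: X-M = 11 → L
  i=10: D-O = 15 → P
  i=11: G-S = 14 → O
  i=12: H-T = 14 → O
  i=13: V-W = 25 → Z
  i=14: L-B = 10 → K
  i=15: R-T = 24 → Y
  i=16: T-G = 13 → N
  i=17: F-U = 11 → L
  i=18: D-O = 15 → P
  i=19: T-F = 14 → O
  i=20: T-F = 14 → O
  i=21: U-V = 25 → Z
  i=22: S-I = 10 → K
  i=23: P-R = 24 → Y
  i=24: L-Y = 13 → N
  i=25: W-L = 11 → L
  i=26: J-U = 15 → P
  i=27: Y-K = 14 → O
  i=28: S-E = 14 → O
  i=29: O-P = 25 → Z
  i=30: S-I = 10 → K
  i=31: G-I = 24 → Y
  i=32: K-X = 13 → N
  i=33: F-U = 11 → L
  i=34: V-G = 15 → P
  i=35: L-X = 14 → O
  i=36: P-B = 14 → O
  i=37: N-O = 25 → Z
  i=38: Q-G = 10 → K
  i=39: I-K = 24 → Y
  i=40: V-I = 13 → N
  i=41: Q-F = 11 → L
  shifts repeat with period 8: NLPOOZKY

NLPOOZKY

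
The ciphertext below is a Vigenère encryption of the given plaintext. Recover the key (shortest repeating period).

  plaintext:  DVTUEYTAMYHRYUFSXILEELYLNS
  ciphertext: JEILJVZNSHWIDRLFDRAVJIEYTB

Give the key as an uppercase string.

  i= 0: J-D =  6 → G
  i= 1: E-V =  9 → J
  i= 2: I-T = 15 → P
  i= 3: L-U = 17 → R
  i= 4: J-E =  5 → F
  i= 5: V-Y = 23 → X
  i= 6: Z-T =  6 → G
  i= 7: N-A = 13 → N
  i= 8: S-M =  6 → G
  i= 9: H-Y =  9 → J
  i=10: W-H = 15 → P
  i=11: I-R = 17 → R
  i=12: D-Y =  5 → F
  i=13: R-U = 23 → X
  i=14: L-F =  6 → G
  i=15: F-S = 13 → N
  i=16: D-X =  6 → G
  i=17: R-I =  9 → J
  i=18: A-L = 15 → P
  i=19: V-E = 17 → R
  i=20: J-E =  5 → F
  i=21: I-L = 23 → X
  i=22: E-Y =  6 → G
  i=23: Y-L = 13 → N
  i=24: T-N =  6 → G
  i=25: B-S =  9 → J
  shifts repeat with period 8: GJPRFXGN

GJPRFXGN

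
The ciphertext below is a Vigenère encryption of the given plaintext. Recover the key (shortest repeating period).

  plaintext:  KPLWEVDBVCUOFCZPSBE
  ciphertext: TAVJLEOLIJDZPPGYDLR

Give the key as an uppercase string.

JLKNH

  i= 0: T-K =  9 → J
  i= 1: A-P = 11 → L
  i= 2: V-L = 10 → K
  i= 3: J-W = 13 → N
  i= 4: L-E =  7 → H
  i= 5: E-V =  9 → J
  i= 6: O-D = 11 → L
  i= 7: L-B = 10 → K
  i= 8: I-V = 13 → N
  i= 9: J-C =  7 → H
  i=10: D-U =  9 → J
  i=11: Z-O = 11 → L
  i=12: P-F = 10 → K
  i=13: P-C = 13 → N
  i=14: G-Z =  7 → H
  i=15: Y-P =  9 → J
  i=16: D-S = 11 → L
  i=17: L-B = 10 → K
  i=18: R-E = 13 → N
  shifts repeat with period 5: JLKNH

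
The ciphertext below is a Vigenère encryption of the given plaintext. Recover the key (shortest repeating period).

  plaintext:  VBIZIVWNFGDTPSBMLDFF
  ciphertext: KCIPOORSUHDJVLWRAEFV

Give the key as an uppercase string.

PBAQGTVF

  i= 0: K-V = 15 → P
  i= 1: C-B =  1 → B
  i= 2: I-I =  0 → A
  i= 3: P-Z = 16 → Q
  i= 4: O-I =  6 → G
  i= 5: O-V = 19 → T
  i= 6: R-W = 21 → V
  i= 7: S-N =  5 → F
  i= 8: U-F = 15 → P
  i= 9: H-G =  1 → B
  i=10: D-D =  0 → A
  i=11: J-T = 16 → Q
  i=12: V-P =  6 → G
  i=13: L-S = 19 → T
  i=14: W-B = 21 → V
  i=15: R-M =  5 → F
  i=16: A-L = 15 → P
  i=17: E-D =  1 → B
  i=18: F-F =  0 → A
  i=19: V-F = 16 → Q
  shifts repeat with period 8: PBAQGTVF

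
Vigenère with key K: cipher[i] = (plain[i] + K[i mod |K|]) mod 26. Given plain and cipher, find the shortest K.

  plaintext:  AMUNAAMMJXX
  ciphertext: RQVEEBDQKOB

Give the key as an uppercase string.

  i= 0: R-A = 17 → R
  i= 1: Q-M =  4 → E
  i= 2: V-U =  1 → B
  i= 3: E-N = 17 → R
  i= 4: E-A =  4 → E
  i= 5: B-A =  1 → B
  i= 6: D-M = 17 → R
  i= 7: Q-M =  4 → E
  i= 8: K-J =  1 → B
  i= 9: O-X = 17 → R
  i=10: B-X =  4 → E
  shifts repeat with period 3: REB

REB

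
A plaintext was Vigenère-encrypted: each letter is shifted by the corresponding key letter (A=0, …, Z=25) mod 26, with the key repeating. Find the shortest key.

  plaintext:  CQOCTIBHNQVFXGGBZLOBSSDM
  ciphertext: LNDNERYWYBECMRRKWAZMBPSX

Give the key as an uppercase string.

JXPLL

  i= 0: L-C =  9 → J
  i= 1: N-Q = 23 → X
  i= 2: D-O = 15 → P
  i= 3: N-C = 11 → L
  i= 4: E-T = 11 → L
  i= 5: R-I =  9 → J
  i= 6: Y-B = 23 → X
  i= 7: W-H = 15 → P
  i= 8: Y-N = 11 → L
  i= 9: B-Q = 11 → L
  i=10: E-V =  9 → J
  i=11: C-F = 23 → X
  i=12: M-X = 15 → P
  i=13: R-G = 11 → L
  i=14: R-G = 11 → L
  i=15: K-B =  9 → J
  i=16: W-Z = 23 → X
  i=17: A-L = 15 → P
  i=18: Z-O = 11 → L
  i=19: M-B = 11 → L
  i=20: B-S =  9 → J
  i=21: P-S = 23 → X
  i=22: S-D = 15 → P
  i=23: X-M = 11 → L
  shifts repeat with period 5: JXPLL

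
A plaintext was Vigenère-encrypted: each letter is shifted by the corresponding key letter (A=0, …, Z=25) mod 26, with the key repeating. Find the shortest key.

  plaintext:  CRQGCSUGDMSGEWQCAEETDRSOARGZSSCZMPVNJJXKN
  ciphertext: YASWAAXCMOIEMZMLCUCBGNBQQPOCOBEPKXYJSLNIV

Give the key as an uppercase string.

  i= 0: Y-C = 22 → W
  i= 1: A-R =  9 → J
  i= 2: S-Q =  2 → C
  i= 3: W-G = 16 → Q
  i= 4: A-C = 24 → Y
  i= 5: A-S =  8 → I
  i= 6: X-U =  3 → D
  i= 7: C-G = 22 → W
  i= 8: M-D =  9 → J
  i= 9: O-M =  2 → C
  i=10: I-S = 16 → Q
  i=11: E-G = 24 → Y
  i=12: M-E =  8 → I
  i=13: Z-W =  3 → D
  i=14: M-Q = 22 → W
  i=15: L-C =  9 → J
  i=16: C-A =  2 → C
  i=17: U-E = 16 → Q
  i=18: C-E = 24 → Y
  i=19: B-T =  8 → I
  i=20: G-D =  3 → D
  i=21: N-R = 22 → W
  i=22: B-S =  9 → J
  i=23: Q-O =  2 → C
  i=24: Q-A = 16 → Q
  i=25: P-R = 24 → Y
  i=26: O-G =  8 → I
  i=27: C-Z =  3 → D
  i=28: O-S = 22 → W
  i=29: B-S =  9 → J
  i=30: E-C =  2 → C
  i=31: P-Z = 16 → Q
  i=32: K-M = 24 → Y
  i=33: X-P =  8 → I
  i=34: Y-V =  3 → D
  i=35: J-N = 22 → W
  i=36: S-J =  9 → J
  i=37: L-J =  2 → C
  i=38: N-X = 16 → Q
  i=39: I-K = 24 → Y
  i=40: V-N =  8 → I
  shifts repeat with period 7: WJCQYID

WJCQYID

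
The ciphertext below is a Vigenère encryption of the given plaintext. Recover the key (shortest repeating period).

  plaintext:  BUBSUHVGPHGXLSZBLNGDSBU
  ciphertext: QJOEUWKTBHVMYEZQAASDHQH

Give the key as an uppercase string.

  i= 0: Q-B = 15 → P
  i= 1: J-U = 15 → P
  i= 2: O-B = 13 → N
  i= 3: E-S = 12 → M
  i= 4: U-U =  0 → A
  i= 5: W-H = 15 → P
  i= 6: K-V = 15 → P
  i= 7: T-G = 13 → N
  i= 8: B-P = 12 → M
  i= 9: H-H =  0 → A
  i=10: V-G = 15 → P
  i=11: M-X = 15 → P
  i=12: Y-L = 13 → N
  i=13: E-S = 12 → M
  i=14: Z-Z =  0 → A
  i=15: Q-B = 15 → P
  i=16: A-L = 15 → P
  i=17: A-N = 13 → N
  i=18: S-G = 12 → M
  i=19: D-D =  0 → A
  i=20: H-S = 15 → P
  i=21: Q-B = 15 → P
  i=22: H-U = 13 → N
  shifts repeat with period 5: PPNMA

PPNMA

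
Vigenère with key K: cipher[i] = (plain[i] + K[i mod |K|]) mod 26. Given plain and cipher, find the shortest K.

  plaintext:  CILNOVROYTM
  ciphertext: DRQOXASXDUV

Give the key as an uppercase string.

BJF

  i= 0: D-C =  1 → B
  i= 1: R-I =  9 → J
  i= 2: Q-L =  5 → F
  i= 3: O-N =  1 → B
  i= 4: X-O =  9 → J
  i= 5: A-V =  5 → F
  i= 6: S-R =  1 → B
  i= 7: X-O =  9 → J
  i= 8: D-Y =  5 → F
  i= 9: U-T =  1 → B
  i=10: V-M =  9 → J
  shifts repeat with period 3: BJF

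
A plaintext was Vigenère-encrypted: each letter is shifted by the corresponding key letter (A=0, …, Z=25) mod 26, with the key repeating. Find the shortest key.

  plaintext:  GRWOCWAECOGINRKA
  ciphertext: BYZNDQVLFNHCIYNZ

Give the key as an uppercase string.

VHDZBU

  i= 0: B-G = 21 → V
  i= 1: Y-R =  7 → H
  i= 2: Z-W =  3 → D
  i= 3: N-O = 25 → Z
  i= 4: D-C =  1 → B
  i= 5: Q-W = 20 → U
  i= 6: V-A = 21 → V
  i= 7: L-E =  7 → H
  i= 8: F-C =  3 → D
  i= 9: N-O = 25 → Z
  i=10: H-G =  1 → B
  i=11: C-I = 20 → U
  i=12: I-N = 21 → V
  i=13: Y-R =  7 → H
  i=14: N-K =  3 → D
  i=15: Z-A = 25 → Z
  shifts repeat with period 6: VHDZBU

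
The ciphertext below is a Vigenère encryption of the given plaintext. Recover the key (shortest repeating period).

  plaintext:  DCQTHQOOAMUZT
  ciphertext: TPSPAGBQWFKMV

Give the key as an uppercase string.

  i= 0: T-D = 16 → Q
  i= 1: P-C = 13 → N
  i= 2: S-Q =  2 → C
  i= 3: P-T = 22 → W
  i= 4: A-H = 19 → T
  i= 5: G-Q = 16 → Q
  i= 6: B-O = 13 → N
  i= 7: Q-O =  2 → C
  i= 8: W-A = 22 → W
  i= 9: F-M = 19 → T
  i=10: K-U = 16 → Q
  i=11: M-Z = 13 → N
  i=12: V-T =  2 → C
  shifts repeat with period 5: QNCWT

QNCWT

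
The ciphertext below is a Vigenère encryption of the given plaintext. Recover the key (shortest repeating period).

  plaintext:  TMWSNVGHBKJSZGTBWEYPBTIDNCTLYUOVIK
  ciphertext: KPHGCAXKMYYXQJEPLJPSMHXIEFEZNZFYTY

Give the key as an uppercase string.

  i= 0: K-T = 17 → R
  i= 1: P-M =  3 → D
  i= 2: H-W = 11 → L
  i= 3: G-S = 14 → O
  i= 4: C-N = 15 → P
  i= 5: A-V =  5 → F
  i= 6: X-G = 17 → R
  i= 7: K-H =  3 → D
  i= 8: M-B = 11 → L
  i= 9: Y-K = 14 → O
  i=10: Y-J = 15 → P
  i=11: X-S =  5 → F
  i=12: Q-Z = 17 → R
  i=13: J-G =  3 → D
  i=14: E-T = 11 → L
  i=15: P-B = 14 → O
  i=16: L-W = 15 → P
  i=17: J-E =  5 → F
  i=18: P-Y = 17 → R
  i=19: S-P =  3 → D
  i=20: M-B = 11 → L
  i=21: H-T = 14 → O
  i=22: X-I = 15 → P
  i=23: I-D =  5 → F
  i=24: E-N = 17 → R
  i=25: F-C =  3 → D
  i=26: E-T = 11 → L
  i=27: Z-L = 14 → O
  i=28: N-Y = 15 → P
  i=29: Z-U =  5 → F
  i=30: F-O = 17 → R
  i=31: Y-V =  3 → D
  i=32: T-I = 11 → L
  i=33: Y-K = 14 → O
  shifts repeat with period 6: RDLOPF

RDLOPF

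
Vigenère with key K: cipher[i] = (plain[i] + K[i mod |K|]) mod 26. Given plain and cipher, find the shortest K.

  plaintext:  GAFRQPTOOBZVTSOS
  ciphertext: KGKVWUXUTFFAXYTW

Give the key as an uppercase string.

  i= 0: K-G =  4 → E
  i= 1: G-A =  6 → G
  i= 2: K-F =  5 → F
  i= 3: V-R =  4 → E
  i= 4: W-Q =  6 → G
  i= 5: U-P =  5 → F
  i= 6: X-T =  4 → E
  i= 7: U-O =  6 → G
  i= 8: T-O =  5 → F
  i= 9: F-B =  4 → E
  i=10: F-Z =  6 → G
  i=11: A-V =  5 → F
  i=12: X-T =  4 → E
  i=13: Y-S =  6 → G
  i=14: T-O =  5 → F
  i=15: W-S =  4 → E
  shifts repeat with period 3: EGF

EGF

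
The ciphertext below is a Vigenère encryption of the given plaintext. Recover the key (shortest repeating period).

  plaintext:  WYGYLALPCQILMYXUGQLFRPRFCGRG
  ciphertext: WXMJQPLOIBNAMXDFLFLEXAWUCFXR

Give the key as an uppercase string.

AZGLFP

  i= 0: W-W =  0 → A
  i= 1: X-Y = 25 → Z
  i= 2: M-G =  6 → G
  i= 3: J-Y = 11 → L
  i= 4: Q-L =  5 → F
  i= 5: P-A = 15 → P
  i= 6: L-L =  0 → A
  i= 7: O-P = 25 → Z
  i= 8: I-C =  6 → G
  i= 9: B-Q = 11 → L
  i=10: N-I =  5 → F
  i=11: A-L = 15 → P
  i=12: M-M =  0 → A
  i=13: X-Y = 25 → Z
  i=14: D-X =  6 → G
  i=15: F-U = 11 → L
  i=16: L-G =  5 → F
  i=17: F-Q = 15 → P
  i=18: L-L =  0 → A
  i=19: E-F = 25 → Z
  i=20: X-R =  6 → G
  i=21: A-P = 11 → L
  i=22: W-R =  5 → F
  i=23: U-F = 15 → P
  i=24: C-C =  0 → A
  i=25: F-G = 25 → Z
  i=26: X-R =  6 → G
  i=27: R-G = 11 → L
  shifts repeat with period 6: AZGLFP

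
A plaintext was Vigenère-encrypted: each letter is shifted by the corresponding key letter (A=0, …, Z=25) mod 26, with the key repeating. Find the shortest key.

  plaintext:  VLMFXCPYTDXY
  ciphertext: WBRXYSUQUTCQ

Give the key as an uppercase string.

BQFS

  i= 0: W-V =  1 → B
  i= 1: B-L = 16 → Q
  i= 2: R-M =  5 → F
  i= 3: X-F = 18 → S
  i= 4: Y-X =  1 → B
  i= 5: S-C = 16 → Q
  i= 6: U-P =  5 → F
  i= 7: Q-Y = 18 → S
  i= 8: U-T =  1 → B
  i= 9: T-D = 16 → Q
  i=10: C-X =  5 → F
  i=11: Q-Y = 18 → S
  shifts repeat with period 4: BQFS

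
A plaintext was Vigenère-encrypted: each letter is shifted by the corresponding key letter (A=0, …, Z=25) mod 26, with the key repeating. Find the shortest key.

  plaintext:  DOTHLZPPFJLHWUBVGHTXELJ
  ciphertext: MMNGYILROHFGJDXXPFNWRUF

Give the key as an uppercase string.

  i= 0: M-D =  9 → J
  i= 1: M-O = 24 → Y
  i= 2: N-T = 20 → U
  i= 3: G-H = 25 → Z
  i= 4: Y-L = 13 → N
  i= 5: I-Z =  9 → J
  i= 6: L-P = 22 → W
  i= 7: R-P =  2 → C
  i= 8: O-F =  9 → J
  i= 9: H-J = 24 → Y
  i=10: F-L = 20 → U
  i=11: G-H = 25 → Z
  i=12: J-W = 13 → N
  i=13: D-U =  9 → J
  i=14: X-B = 22 → W
  i=15: X-V =  2 → C
  i=16: P-G =  9 → J
  i=17: F-H = 24 → Y
  i=18: N-T = 20 → U
  i=19: W-X = 25 → Z
  i=20: R-E = 13 → N
  i=21: U-L =  9 → J
  i=22: F-J = 22 → W
  shifts repeat with period 8: JYUZNJWC

JYUZNJWC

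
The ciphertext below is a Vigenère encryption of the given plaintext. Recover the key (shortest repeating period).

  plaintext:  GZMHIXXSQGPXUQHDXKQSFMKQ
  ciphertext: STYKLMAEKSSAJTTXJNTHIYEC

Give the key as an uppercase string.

  i= 0: S-G = 12 → M
  i= 1: T-Z = 20 → U
  i= 2: Y-M = 12 → M
  i= 3: K-H =  3 → D
  i= 4: L-I =  3 → D
  i= 5: M-X = 15 → P
  i= 6: A-X =  3 → D
  i= 7: E-S = 12 → M
  i= 8: K-Q = 20 → U
  i= 9: S-G = 12 → M
  i=10: S-P =  3 → D
  i=11: A-X =  3 → D
  i=12: J-U = 15 → P
  i=13: T-Q =  3 → D
  i=14: T-H = 12 → M
  i=15: X-D = 20 → U
  i=16: J-X = 12 → M
  i=17: N-K =  3 → D
  i=18: T-Q =  3 → D
  i=19: H-S = 15 → P
  i=20: I-F =  3 → D
  i=21: Y-M = 12 → M
  i=22: E-K = 20 → U
  i=23: C-Q = 12 → M
  shifts repeat with period 7: MUMDDPD

MUMDDPD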